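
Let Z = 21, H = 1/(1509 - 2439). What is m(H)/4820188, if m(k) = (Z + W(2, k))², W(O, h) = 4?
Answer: 625/4820188 ≈ 0.00012966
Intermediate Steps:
H = -1/930 (H = 1/(-930) = -1/930 ≈ -0.0010753)
m(k) = 625 (m(k) = (21 + 4)² = 25² = 625)
m(H)/4820188 = 625/4820188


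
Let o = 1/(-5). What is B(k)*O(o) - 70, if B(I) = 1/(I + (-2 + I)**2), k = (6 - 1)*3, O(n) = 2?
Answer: -6439/92 ≈ -69.989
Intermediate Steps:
o = -1/5 (o = 1*(-1/5) = -1/5 ≈ -0.20000)
k = 15 (k = 5*3 = 15)
B(k)*O(o) - 70 = 2/(15 + (-2 + 15)**2) - 70 = 2/(15 + 13**2) - 70 = 2/(15 + 169) - 70 = 2/184 - 70 = (1/184)*2 - 70 = 1/92 - 70 = -6439/92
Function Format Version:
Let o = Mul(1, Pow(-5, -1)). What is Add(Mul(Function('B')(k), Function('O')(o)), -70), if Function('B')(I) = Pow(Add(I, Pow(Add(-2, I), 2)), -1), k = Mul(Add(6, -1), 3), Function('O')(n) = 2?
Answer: Rational(-6439, 92) ≈ -69.989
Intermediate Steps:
o = Rational(-1, 5) (o = Mul(1, Rational(-1, 5)) = Rational(-1, 5) ≈ -0.20000)
k = 15 (k = Mul(5, 3) = 15)
Add(Mul(Function('B')(k), Function('O')(o)), -70) = Add(Mul(Pow(Add(15, Pow(Add(-2, 15), 2)), -1), 2), -70) = Add(Mul(Pow(Add(15, Pow(13, 2)), -1), 2), -70) = Add(Mul(Pow(Add(15, 169), -1), 2), -70) = Add(Mul(Pow(184, -1), 2), -70) = Add(Mul(Rational(1, 184), 2), -70) = Add(Rational(1, 92), -70) = Rational(-6439, 92)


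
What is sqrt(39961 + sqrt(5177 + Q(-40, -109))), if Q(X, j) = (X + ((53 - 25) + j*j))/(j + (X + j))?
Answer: sqrt(2659964004 + 258*sqrt(341539626))/258 ≈ 200.08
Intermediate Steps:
Q(X, j) = (28 + X + j**2)/(X + 2*j) (Q(X, j) = (X + (28 + j**2))/(X + 2*j) = (28 + X + j**2)/(X + 2*j))
sqrt(39961 + sqrt(5177 + Q(-40, -109))) = sqrt(39961 + sqrt(5177 + (28 - 40 + (-109)**2)/(-40 + 2*(-109)))) = sqrt(39961 + sqrt(5177 + (28 - 40 + 11881)/(-40 - 218))) = sqrt(39961 + sqrt(5177 + 11869/(-258))) = sqrt(39961 + sqrt(5177 - 1/258*11869)) = sqrt(39961 + sqrt(5177 - 11869/258)) = sqrt(39961 + sqrt(1323797/258)) = sqrt(39961 + sqrt(341539626)/258)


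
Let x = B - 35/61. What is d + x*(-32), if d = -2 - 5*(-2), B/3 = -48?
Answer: 282696/61 ≈ 4634.4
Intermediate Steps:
B = -144 (B = 3*(-48) = -144)
x = -8819/61 (x = -144 - 35/61 = -8819/61 ≈ -144.57)
d = 8 (d = -2 + 10 = 8)
d + x*(-32) = 8 - 8819/61*(-32) = 8 + 282208/61 = 282696/61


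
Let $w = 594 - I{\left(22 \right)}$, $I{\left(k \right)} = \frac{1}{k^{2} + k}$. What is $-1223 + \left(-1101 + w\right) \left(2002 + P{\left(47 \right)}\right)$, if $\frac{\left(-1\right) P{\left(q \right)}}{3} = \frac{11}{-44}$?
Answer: $- \frac{2057641325}{2024} \approx -1.0166 \cdot 10^{6}$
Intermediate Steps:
$I{\left(k \right)} = \frac{1}{k + k^{2}}$
$P{\left(q \right)} = \frac{3}{4}$ ($P{\left(q \right)} = - 3 \frac{11}{-44} = - 3 \cdot 11 \left(- \frac{1}{44}\right) = \left(-3\right) \left(- \frac{1}{4}\right) = \frac{3}{4}$)
$w = \frac{300563}{506}$ ($w = 594 - \frac{1}{22 \left(1 + 22\right)} = 594 - \frac{1}{22 \cdot 23} = 594 - \frac{1}{22} \cdot \frac{1}{23} = 594 - \frac{1}{506} = \frac{300563}{506} \approx 594.0$)
$-1223 + \left(-1101 + w\right) \left(2002 + P{\left(47 \right)}\right) = -1223 + \left(-1101 + \frac{300563}{506}\right) \left(2002 + \frac{3}{4}\right) = -1223 - \frac{2055165973}{2024} = - \frac{2057641325}{2024}$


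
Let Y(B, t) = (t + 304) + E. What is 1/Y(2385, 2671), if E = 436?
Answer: 1/3411 ≈ 0.00029317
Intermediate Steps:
Y(B, t) = 740 + t (Y(B, t) = (t + 304) + 436 = (304 + t) + 436 = 740 + t)
1/Y(2385, 2671) = 1/(740 + 2671) = 1/3411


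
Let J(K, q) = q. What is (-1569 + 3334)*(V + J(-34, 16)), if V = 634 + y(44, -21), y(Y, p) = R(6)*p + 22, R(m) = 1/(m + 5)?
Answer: 13009815/11 ≈ 1.1827e+6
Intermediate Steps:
R(m) = 1/(5 + m)
y(Y, p) = 22 + p/11 (y(Y, p) = p/(5 + 6) + 22 = p/11 + 22 = 22 + p/11)
V = 7195/11 (V = 634 + (22 + (1/11)*(-21)) = 634 + (22 - 21/11) = 634 + 221/11 = 7195/11 ≈ 654.09)
(-1569 + 3334)*(V + J(-34, 16)) = (-1569 + 3334)*(7195/11 + 16) = 1765*(7371/11) = 13009815/11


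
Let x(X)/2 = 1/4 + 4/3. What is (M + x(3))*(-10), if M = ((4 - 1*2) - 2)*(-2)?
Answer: -95/3 ≈ -31.667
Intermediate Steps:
x(X) = 19/6 (x(X) = 2*(1/4 + 4/3) = 2*(19/12) = 19/6)
M = 0 (M = ((4 - 2) - 2)*(-2) = (2 - 2)*(-2) = 0*(-2) = 0)
(M + x(3))*(-10) = (0 + 19/6)*(-10) = (19/6)*(-10) = -95/3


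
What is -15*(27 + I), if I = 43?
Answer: -1050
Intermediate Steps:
-15*(27 + I) = -15*(27 + 43) = -15*70 = -1050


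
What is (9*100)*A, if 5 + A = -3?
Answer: -7200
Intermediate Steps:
A = -8 (A = -5 - 3 = -8)
(9*100)*A = (9*100)*(-8) = 900*(-8) = -7200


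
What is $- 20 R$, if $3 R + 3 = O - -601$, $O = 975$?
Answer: $- \frac{31460}{3} \approx -10487.0$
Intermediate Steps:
$R = \frac{1573}{3}$ ($R = -1 + \frac{975 - -601}{3} = -1 + \frac{975 + 601}{3} = -1 + \frac{1}{3} \cdot 1576 = -1 + \frac{1576}{3} = \frac{1573}{3} \approx 524.33$)
$- 20 R = \left(-20\right) \frac{1573}{3} = - \frac{31460}{3}$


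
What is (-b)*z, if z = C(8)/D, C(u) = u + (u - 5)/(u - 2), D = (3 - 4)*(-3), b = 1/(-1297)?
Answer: 17/7782 ≈ 0.0021845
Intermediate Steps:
b = -1/1297 ≈ -0.00077101
D = 3 (D = -1*(-3) = 3)
C(u) = u + (-5 + u)/(-2 + u)
z = 17/6 (z = ((-5 + 8**2 - 1*8)/(-2 + 8))/3 = ((-5 + 64 - 8)/6)*(1/3) = ((1/6)*51)*(1/3) = (17/2)*(1/3) = 17/6 ≈ 2.8333)
(-b)*z = -1*(-1/1297)*(17/6) = (1/1297)*(17/6) = 17/7782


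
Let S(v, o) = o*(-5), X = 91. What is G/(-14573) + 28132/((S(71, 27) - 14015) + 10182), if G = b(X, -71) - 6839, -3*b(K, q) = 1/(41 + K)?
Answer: -9475054231/1431185184 ≈ -6.6204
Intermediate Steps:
S(v, o) = -5*o
b(K, q) = -1/(3*(41 + K))
G = -2708245/396 (G = -1/(123 + 3*91) - 6839 = -1/(123 + 273) - 6839 = -1/396 - 6839 = -2708245/396 ≈ -6839.0)
G/(-14573) + 28132/((S(71, 27) - 14015) + 10182) = -2708245/396/(-14573) + 28132/((-5*27 - 14015) + 10182) = -2708245/396*(-1/14573) + 28132/((-135 - 14015) + 10182) = 2708245/5770908 + 28132/(-14150 + 10182) = 2708245/5770908 + 28132/(-3968) = 2708245/5770908 + 28132*(-1/3968) = 2708245/5770908 - 7033/992 = -9475054231/1431185184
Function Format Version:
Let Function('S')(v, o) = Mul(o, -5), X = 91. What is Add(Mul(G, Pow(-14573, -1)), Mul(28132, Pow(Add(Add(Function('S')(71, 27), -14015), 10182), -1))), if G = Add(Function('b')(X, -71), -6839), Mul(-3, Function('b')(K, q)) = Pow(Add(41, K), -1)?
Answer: Rational(-9475054231, 1431185184) ≈ -6.6204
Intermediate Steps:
Function('S')(v, o) = Mul(-5, o)
Function('b')(K, q) = Mul(Rational(-1, 3), Pow(Add(41, K), -1))
G = Rational(-2708245, 396) (G = Add(Mul(-1, Pow(Add(123, Mul(3, 91)), -1)), -6839) = Add(Mul(-1, Pow(Add(123, 273), -1)), -6839) = Add(Mul(-1, Pow(396, -1)), -6839) = Add(Mul(-1, Rational(1, 396)), -6839) = Add(Rational(-1, 396), -6839) = Rational(-2708245, 396) ≈ -6839.0)
Add(Mul(G, Pow(-14573, -1)), Mul(28132, Pow(Add(Add(Function('S')(71, 27), -14015), 10182), -1))) = Add(Mul(Rational(-2708245, 396), Pow(-14573, -1)), Mul(28132, Pow(Add(Add(Mul(-5, 27), -14015), 10182), -1))) = Add(Mul(Rational(-2708245, 396), Rational(-1, 14573)), Mul(28132, Pow(Add(Add(-135, -14015), 10182), -1))) = Add(Rational(2708245, 5770908), Mul(28132, Pow(Add(-14150, 10182), -1))) = Add(Rational(2708245, 5770908), Mul(28132, Pow(-3968, -1))) = Add(Rational(2708245, 5770908), Mul(28132, Rational(-1, 3968))) = Add(Rational(2708245, 5770908), Rational(-7033, 992)) = Rational(-9475054231, 1431185184)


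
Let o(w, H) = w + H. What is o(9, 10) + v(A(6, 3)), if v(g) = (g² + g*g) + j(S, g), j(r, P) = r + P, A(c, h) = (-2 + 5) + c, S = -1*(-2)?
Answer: 192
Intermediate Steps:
o(w, H) = H + w
S = 2
A(c, h) = 3 + c
j(r, P) = P + r
v(g) = 2 + g + 2*g² (v(g) = (g² + g*g) + (g + 2) = (g² + g²) + (2 + g) = 2*g² + (2 + g) = 2 + g + 2*g²)
o(9, 10) + v(A(6, 3)) = (10 + 9) + (2 + (3 + 6) + 2*(3 + 6)²) = 19 + (2 + 9 + 2*9²) = 19 + (2 + 9 + 2*81) = 19 + (2 + 9 + 162) = 19 + 173 = 192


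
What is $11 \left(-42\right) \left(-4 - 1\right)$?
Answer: $2310$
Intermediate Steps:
$11 \left(-42\right) \left(-4 - 1\right) = - 462 \left(-4 - 1\right) = \left(-462\right) \left(-5\right) = 2310$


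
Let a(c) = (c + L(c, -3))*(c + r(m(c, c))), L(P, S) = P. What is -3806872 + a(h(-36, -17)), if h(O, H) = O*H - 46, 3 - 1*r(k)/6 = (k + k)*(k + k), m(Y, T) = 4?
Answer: -3580472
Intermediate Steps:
r(k) = 18 - 24*k**2 (r(k) = 18 - 6*(k + k)*(k + k) = 18 - 6*2*k*2*k = 18 - 24*k**2)
h(O, H) = -46 + H*O (h(O, H) = H*O - 46 = -46 + H*O)
a(c) = 2*c*(-366 + c) (a(c) = (c + c)*(c + (18 - 24*4**2)) = (2*c)*(c + (18 - 24*16)) = (2*c)*(c + (18 - 384)) = (2*c)*(c - 366) = (2*c)*(-366 + c) = 2*c*(-366 + c))
-3806872 + a(h(-36, -17)) = -3806872 + 2*(-46 - 17*(-36))*(-366 + (-46 - 17*(-36))) = -3806872 + 2*(-46 + 612)*(-366 + (-46 + 612)) = -3806872 + 2*566*(-366 + 566) = -3806872 + 2*566*200 = -3806872 + 226400 = -3580472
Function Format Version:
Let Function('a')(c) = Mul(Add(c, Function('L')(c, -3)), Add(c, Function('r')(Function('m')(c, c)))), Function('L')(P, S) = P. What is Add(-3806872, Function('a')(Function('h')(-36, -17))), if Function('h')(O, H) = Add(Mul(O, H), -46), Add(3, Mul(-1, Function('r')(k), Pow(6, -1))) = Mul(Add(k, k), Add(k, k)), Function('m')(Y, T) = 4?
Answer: -3580472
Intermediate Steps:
Function('r')(k) = Add(18, Mul(-24, Pow(k, 2))) (Function('r')(k) = Add(18, Mul(-6, Mul(Add(k, k), Add(k, k)))) = Add(18, Mul(-6, Mul(Mul(2, k), Mul(2, k)))) = Add(18, Mul(-6, Mul(4, Pow(k, 2)))) = Add(18, Mul(-24, Pow(k, 2))))
Function('h')(O, H) = Add(-46, Mul(H, O)) (Function('h')(O, H) = Add(Mul(H, O), -46) = Add(-46, Mul(H, O)))
Function('a')(c) = Mul(2, c, Add(-366, c)) (Function('a')(c) = Mul(Add(c, c), Add(c, Add(18, Mul(-24, Pow(4, 2))))) = Mul(Mul(2, c), Add(c, Add(18, Mul(-24, 16)))) = Mul(Mul(2, c), Add(c, Add(18, -384))) = Mul(Mul(2, c), Add(c, -366)) = Mul(Mul(2, c), Add(-366, c)) = Mul(2, c, Add(-366, c)))
Add(-3806872, Function('a')(Function('h')(-36, -17))) = Add(-3806872, Mul(2, Add(-46, Mul(-17, -36)), Add(-366, Add(-46, Mul(-17, -36))))) = Add(-3806872, Mul(2, Add(-46, 612), Add(-366, Add(-46, 612)))) = Add(-3806872, Mul(2, 566, Add(-366, 566))) = Add(-3806872, Mul(2, 566, 200)) = Add(-3806872, 226400) = -3580472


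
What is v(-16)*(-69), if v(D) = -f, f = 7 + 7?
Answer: 966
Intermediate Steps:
f = 14
v(D) = -14 (v(D) = -1*14 = -14)
v(-16)*(-69) = -14*(-69) = 966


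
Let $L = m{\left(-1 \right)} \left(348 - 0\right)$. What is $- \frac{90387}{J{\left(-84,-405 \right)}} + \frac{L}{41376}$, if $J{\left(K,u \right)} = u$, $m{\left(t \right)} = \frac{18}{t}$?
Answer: $\frac{17302387}{77580} \approx 223.03$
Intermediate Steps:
$L = -6264$ ($L = \frac{18}{-1} \left(348 - 0\right) = 18 \left(-1\right) \left(348 + 0\right) = \left(-18\right) 348 = -6264$)
$- \frac{90387}{J{\left(-84,-405 \right)}} + \frac{L}{41376} = - \frac{90387}{-405} - \frac{6264}{41376} = \left(-90387\right) \left(- \frac{1}{405}\right) - \frac{261}{1724} = \frac{10043}{45} - \frac{261}{1724} = \frac{17302387}{77580}$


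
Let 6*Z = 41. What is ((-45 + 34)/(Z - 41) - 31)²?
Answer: 39551521/42025 ≈ 941.14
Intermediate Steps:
Z = 41/6 (Z = (⅙)*41 = 41/6 ≈ 6.8333)
((-45 + 34)/(Z - 41) - 31)² = ((-45 + 34)/(41/6 - 41) - 31)² = (-11/(-205/6) - 31)² = (-11*(-6/205) - 31)² = (66/205 - 31)² = (-6289/205)² = 39551521/42025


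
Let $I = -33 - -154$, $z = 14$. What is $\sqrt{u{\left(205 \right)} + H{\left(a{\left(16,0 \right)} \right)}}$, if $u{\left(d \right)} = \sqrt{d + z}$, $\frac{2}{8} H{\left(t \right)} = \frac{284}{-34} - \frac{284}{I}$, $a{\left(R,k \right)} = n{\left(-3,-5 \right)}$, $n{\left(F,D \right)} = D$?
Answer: $\frac{\sqrt{-1496680 + 34969 \sqrt{219}}}{187} \approx 5.2916 i$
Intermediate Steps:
$a{\left(R,k \right)} = -5$
$I = 121$ ($I = -33 + 154 = 121$)
$H{\left(t \right)} = - \frac{88040}{2057}$ ($H{\left(t \right)} = 4 \left(\frac{284}{-34} - \frac{284}{121}\right) = 4 \left(284 \left(- \frac{1}{34}\right) - \frac{284}{121}\right) = 4 \left(- \frac{142}{17} - \frac{284}{121}\right) = 4 \left(- \frac{22010}{2057}\right) = - \frac{88040}{2057}$)
$u{\left(d \right)} = \sqrt{14 + d}$ ($u{\left(d \right)} = \sqrt{d + 14} = \sqrt{14 + d}$)
$\sqrt{u{\left(205 \right)} + H{\left(a{\left(16,0 \right)} \right)}} = \sqrt{\sqrt{14 + 205} - \frac{88040}{2057}} = \sqrt{\sqrt{219} - \frac{88040}{2057}} = \sqrt{- \frac{88040}{2057} + \sqrt{219}}$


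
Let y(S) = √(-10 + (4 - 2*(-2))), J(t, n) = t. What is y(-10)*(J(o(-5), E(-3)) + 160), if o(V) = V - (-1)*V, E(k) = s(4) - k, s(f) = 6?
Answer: 150*I*√2 ≈ 212.13*I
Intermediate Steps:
E(k) = 6 - k
o(V) = 2*V (o(V) = V + V = 2*V)
y(S) = I*√2 (y(S) = √(-10 + (4 + 4)) = √(-10 + 8) = √(-2) = I*√2)
y(-10)*(J(o(-5), E(-3)) + 160) = (I*√2)*(2*(-5) + 160) = (I*√2)*(-10 + 160) = (I*√2)*150 = 150*I*√2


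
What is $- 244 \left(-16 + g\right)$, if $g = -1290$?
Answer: $318664$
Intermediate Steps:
$- 244 \left(-16 + g\right) = - 244 \left(-16 - 1290\right) = \left(-244\right) \left(-1306\right) = 318664$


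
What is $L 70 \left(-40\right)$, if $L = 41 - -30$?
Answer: $-198800$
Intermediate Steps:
$L = 71$ ($L = 41 + 30 = 71$)
$L 70 \left(-40\right) = 71 \cdot 70 \left(-40\right) = 4970 \left(-40\right) = -198800$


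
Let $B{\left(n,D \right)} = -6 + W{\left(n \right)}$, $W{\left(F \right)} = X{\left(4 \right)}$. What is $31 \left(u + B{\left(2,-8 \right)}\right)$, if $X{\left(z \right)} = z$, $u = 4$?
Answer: $62$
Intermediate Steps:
$W{\left(F \right)} = 4$
$B{\left(n,D \right)} = -2$ ($B{\left(n,D \right)} = -6 + 4 = -2$)
$31 \left(u + B{\left(2,-8 \right)}\right) = 31 \left(4 - 2\right) = 31 \cdot 2 = 62$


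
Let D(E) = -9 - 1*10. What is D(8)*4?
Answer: -76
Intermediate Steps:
D(E) = -19 (D(E) = -9 - 10 = -19)
D(8)*4 = -19*4 = -76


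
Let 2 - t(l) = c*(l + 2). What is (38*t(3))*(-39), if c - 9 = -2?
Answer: 48906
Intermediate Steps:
c = 7 (c = 9 - 2 = 7)
t(l) = -12 - 7*l (t(l) = 2 - 7*(l + 2) = 2 - 7*(2 + l) = 2 - (14 + 7*l) = 2 + (-14 - 7*l) = -12 - 7*l)
(38*t(3))*(-39) = (38*(-12 - 7*3))*(-39) = (38*(-12 - 21))*(-39) = (38*(-33))*(-39) = -1254*(-39) = 48906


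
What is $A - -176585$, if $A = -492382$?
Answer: $-315797$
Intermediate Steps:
$A - -176585 = -492382 - -176585 = -492382 + 176585 = -315797$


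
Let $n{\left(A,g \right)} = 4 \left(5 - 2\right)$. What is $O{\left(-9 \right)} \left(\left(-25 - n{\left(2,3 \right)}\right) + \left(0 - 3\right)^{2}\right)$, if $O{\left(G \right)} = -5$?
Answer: $140$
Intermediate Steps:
$n{\left(A,g \right)} = 12$ ($n{\left(A,g \right)} = 4 \cdot 3 = 12$)
$O{\left(-9 \right)} \left(\left(-25 - n{\left(2,3 \right)}\right) + \left(0 - 3\right)^{2}\right) = - 5 \left(\left(-25 - 12\right) + \left(0 - 3\right)^{2}\right) = - 5 \left(\left(-25 - 12\right) + \left(-3\right)^{2}\right) = - 5 \left(-37 + 9\right) = \left(-5\right) \left(-28\right) = 140$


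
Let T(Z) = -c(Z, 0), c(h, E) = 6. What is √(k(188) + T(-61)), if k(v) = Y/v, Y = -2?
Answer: I*√53110/94 ≈ 2.4517*I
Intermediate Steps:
k(v) = -2/v
T(Z) = -6 (T(Z) = -1*6 = -6)
√(k(188) + T(-61)) = √(-2/188 - 6) = √(-2*1/188 - 6) = √(-1/94 - 6) = √(-565/94) = I*√53110/94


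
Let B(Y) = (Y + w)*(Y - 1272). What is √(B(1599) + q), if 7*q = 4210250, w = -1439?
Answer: √32035430/7 ≈ 808.57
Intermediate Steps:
q = 4210250/7 (q = (⅐)*4210250 = 4210250/7 ≈ 6.0146e+5)
B(Y) = (-1439 + Y)*(-1272 + Y) (B(Y) = (Y - 1439)*(Y - 1272) = (-1439 + Y)*(-1272 + Y))
√(B(1599) + q) = √((1830408 + 1599² - 2711*1599) + 4210250/7) = √((1830408 + 2556801 - 4334889) + 4210250/7) = √(52320 + 4210250/7) = √(4576490/7) = √32035430/7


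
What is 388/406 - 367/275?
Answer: -21151/55825 ≈ -0.37888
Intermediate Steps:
388/406 - 367/275 = 388*(1/406) - 367*1/275 = 194/203 - 367/275 = -21151/55825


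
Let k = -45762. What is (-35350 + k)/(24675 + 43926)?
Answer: -81112/68601 ≈ -1.1824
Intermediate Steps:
(-35350 + k)/(24675 + 43926) = (-35350 - 45762)/(24675 + 43926) = -81112/68601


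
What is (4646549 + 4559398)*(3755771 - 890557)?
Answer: 26377008227658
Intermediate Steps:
(4646549 + 4559398)*(3755771 - 890557) = 9205947*2865214 = 26377008227658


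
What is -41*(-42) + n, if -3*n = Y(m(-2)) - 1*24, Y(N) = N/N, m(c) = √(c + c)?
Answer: 5189/3 ≈ 1729.7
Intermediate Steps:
m(c) = √2*√c (m(c) = √(2*c) = √2*√c)
Y(N) = 1
n = 23/3 (n = -(1 - 1*24)/3 = -(1 - 24)/3 = -⅓*(-23) = 23/3 ≈ 7.6667)
-41*(-42) + n = -41*(-42) + 23/3 = 1722 + 23/3 = 5189/3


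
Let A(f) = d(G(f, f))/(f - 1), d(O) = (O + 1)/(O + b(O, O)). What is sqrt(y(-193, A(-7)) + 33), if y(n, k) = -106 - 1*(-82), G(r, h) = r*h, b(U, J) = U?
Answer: 3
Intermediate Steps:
G(r, h) = h*r
d(O) = (1 + O)/(2*O) (d(O) = (O + 1)/(O + O) = (1 + O)/((2*O)) = (1 + O)*(1/(2*O)) = (1 + O)/(2*O))
A(f) = (1 + f**2)/(2*f**2*(-1 + f)) (A(f) = ((1 + f*f)/(2*((f*f))))/(f - 1) = ((1 + f**2)/(2*(f**2)))/(-1 + f) = ((1 + f**2)/(2*f**2))/(-1 + f) = (1 + f**2)/(2*f**2*(-1 + f)))
y(n, k) = -24 (y(n, k) = -106 + 82 = -24)
sqrt(y(-193, A(-7)) + 33) = sqrt(-24 + 33) = sqrt(9) = 3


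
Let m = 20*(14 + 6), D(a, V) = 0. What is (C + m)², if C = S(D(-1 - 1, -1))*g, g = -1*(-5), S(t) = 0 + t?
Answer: 160000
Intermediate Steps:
S(t) = t
g = 5
m = 400 (m = 20*20 = 400)
C = 0 (C = 0*5 = 0)
(C + m)² = (0 + 400)² = 400² = 160000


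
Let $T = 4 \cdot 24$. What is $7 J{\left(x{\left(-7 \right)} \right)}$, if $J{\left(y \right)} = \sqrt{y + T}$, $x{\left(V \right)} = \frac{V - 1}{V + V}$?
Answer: $26 \sqrt{7} \approx 68.79$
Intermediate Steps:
$T = 96$
$x{\left(V \right)} = \frac{-1 + V}{2 V}$
$J{\left(y \right)} = \sqrt{96 + y}$ ($J{\left(y \right)} = \sqrt{y + 96} = \sqrt{96 + y}$)
$7 J{\left(x{\left(-7 \right)} \right)} = 7 \sqrt{96 + \frac{-1 - 7}{2 \left(-7\right)}} = 7 \sqrt{96 + \frac{1}{2} \left(- \frac{1}{7}\right) \left(-8\right)} = 7 \sqrt{96 + \frac{4}{7}} = 7 \sqrt{\frac{676}{7}} = 7 \frac{26 \sqrt{7}}{7} = 26 \sqrt{7}$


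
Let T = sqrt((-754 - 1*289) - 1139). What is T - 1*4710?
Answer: -4710 + I*sqrt(2182) ≈ -4710.0 + 46.712*I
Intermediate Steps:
T = I*sqrt(2182) (T = sqrt((-754 - 289) - 1139) = sqrt(-1043 - 1139) = sqrt(-2182) = I*sqrt(2182) ≈ 46.712*I)
T - 1*4710 = I*sqrt(2182) - 1*4710 = I*sqrt(2182) - 4710 = -4710 + I*sqrt(2182)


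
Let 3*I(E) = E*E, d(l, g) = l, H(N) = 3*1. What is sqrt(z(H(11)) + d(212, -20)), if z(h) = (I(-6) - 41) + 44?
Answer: sqrt(227) ≈ 15.067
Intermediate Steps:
H(N) = 3
I(E) = E**2/3 (I(E) = (E*E)/3 = E**2/3)
z(h) = 15 (z(h) = ((1/3)*(-6)**2 - 41) + 44 = ((1/3)*36 - 41) + 44 = (12 - 41) + 44 = -29 + 44 = 15)
sqrt(z(H(11)) + d(212, -20)) = sqrt(15 + 212) = sqrt(227)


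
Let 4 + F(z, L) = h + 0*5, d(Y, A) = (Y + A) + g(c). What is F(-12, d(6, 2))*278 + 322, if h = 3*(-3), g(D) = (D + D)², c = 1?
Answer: -3292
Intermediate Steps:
g(D) = 4*D² (g(D) = (2*D)² = 4*D²)
h = -9
d(Y, A) = 4 + A + Y (d(Y, A) = (Y + A) + 4*1² = (A + Y) + 4*1 = (A + Y) + 4 = 4 + A + Y)
F(z, L) = -13 (F(z, L) = -4 + (-9 + 0*5) = -4 + (-9 + 0) = -4 - 9 = -13)
F(-12, d(6, 2))*278 + 322 = -13*278 + 322 = -3614 + 322 = -3292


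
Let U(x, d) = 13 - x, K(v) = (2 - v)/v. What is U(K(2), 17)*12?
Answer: 156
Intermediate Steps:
K(v) = (2 - v)/v
U(K(2), 17)*12 = (13 - (2 - 1*2)/2)*12 = (13 - (2 - 2)/2)*12 = (13 - 0/2)*12 = (13 - 1*0)*12 = (13 + 0)*12 = 13*12 = 156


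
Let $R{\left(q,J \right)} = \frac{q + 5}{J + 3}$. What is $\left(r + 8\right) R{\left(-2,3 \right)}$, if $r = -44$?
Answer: $-18$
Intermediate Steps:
$R{\left(q,J \right)} = \frac{5 + q}{3 + J}$
$\left(r + 8\right) R{\left(-2,3 \right)} = \left(-44 + 8\right) \frac{5 - 2}{3 + 3} = - 36 \cdot \frac{1}{6} \cdot 3 = \left(-36\right) \frac{1}{2} = -18$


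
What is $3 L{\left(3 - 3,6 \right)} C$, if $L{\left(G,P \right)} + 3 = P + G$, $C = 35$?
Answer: $315$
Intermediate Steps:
$L{\left(G,P \right)} = -3 + G + P$ ($L{\left(G,P \right)} = -3 + \left(P + G\right) = -3 + \left(G + P\right) = -3 + G + P$)
$3 L{\left(3 - 3,6 \right)} C = 3 \left(-3 + \left(3 - 3\right) + 6\right) 35 = 3 \left(-3 + 0 + 6\right) 35 = 3 \cdot 3 \cdot 35 = 9 \cdot 35 = 315$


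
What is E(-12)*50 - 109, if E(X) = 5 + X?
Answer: -459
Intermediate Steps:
E(-12)*50 - 109 = (5 - 12)*50 - 109 = -7*50 - 109 = -350 - 109 = -459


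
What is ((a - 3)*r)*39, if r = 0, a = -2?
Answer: 0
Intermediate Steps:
((a - 3)*r)*39 = ((-2 - 3)*0)*39 = -5*0*39 = 0*39 = 0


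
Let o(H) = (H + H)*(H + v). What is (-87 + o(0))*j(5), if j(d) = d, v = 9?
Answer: -435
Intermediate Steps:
o(H) = 2*H*(9 + H) (o(H) = (H + H)*(H + 9) = (2*H)*(9 + H) = 2*H*(9 + H))
(-87 + o(0))*j(5) = (-87 + 2*0*(9 + 0))*5 = (-87 + 2*0*9)*5 = (-87 + 0)*5 = -87*5 = -435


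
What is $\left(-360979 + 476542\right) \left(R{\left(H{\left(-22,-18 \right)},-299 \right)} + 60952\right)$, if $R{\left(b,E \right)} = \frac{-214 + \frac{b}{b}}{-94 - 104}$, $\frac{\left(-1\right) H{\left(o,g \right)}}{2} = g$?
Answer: $\frac{154966246463}{22} \approx 7.0439 \cdot 10^{9}$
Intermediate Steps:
$H{\left(o,g \right)} = - 2 g$
$R{\left(b,E \right)} = \frac{71}{66}$ ($R{\left(b,E \right)} = \frac{-214 + 1}{-198} = \left(-213\right) \left(- \frac{1}{198}\right) = \frac{71}{66}$)
$\left(-360979 + 476542\right) \left(R{\left(H{\left(-22,-18 \right)},-299 \right)} + 60952\right) = \left(-360979 + 476542\right) \left(\frac{71}{66} + 60952\right) = 115563 \cdot \frac{4022903}{66} = \frac{154966246463}{22}$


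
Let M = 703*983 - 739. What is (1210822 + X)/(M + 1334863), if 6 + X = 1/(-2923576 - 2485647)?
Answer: 6549573755967/10954612370579 ≈ 0.59788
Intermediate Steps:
X = -32455339/5409223 (X = -6 + 1/(-2923576 - 2485647) = -6 + 1/(-5409223) = -6 - 1/5409223 = -32455339/5409223 ≈ -6.0000)
M = 690310 (M = 691049 - 739 = 690310)
(1210822 + X)/(M + 1334863) = (1210822 - 32455339/5409223)/(690310 + 1334863) = (6549573755967/5409223)/2025173 = (6549573755967/5409223)*(1/2025173) = 6549573755967/10954612370579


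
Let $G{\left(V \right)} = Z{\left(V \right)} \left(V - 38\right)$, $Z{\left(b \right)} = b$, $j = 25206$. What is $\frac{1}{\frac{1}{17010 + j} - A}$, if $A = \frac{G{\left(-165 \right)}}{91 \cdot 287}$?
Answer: $- \frac{157507896}{201999829} \approx -0.77974$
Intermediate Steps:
$G{\left(V \right)} = V \left(-38 + V\right)$ ($G{\left(V \right)} = V \left(V - 38\right) = V \left(-38 + V\right)$)
$A = \frac{4785}{3731}$ ($A = \frac{\left(-165\right) \left(-38 - 165\right)}{91 \cdot 287} = \frac{\left(-165\right) \left(-203\right)}{26117} = 33495 \cdot \frac{1}{26117} = \frac{4785}{3731} \approx 1.2825$)
$\frac{1}{\frac{1}{17010 + j} - A} = \frac{1}{\frac{1}{17010 + 25206} - \frac{4785}{3731}} = \frac{1}{\frac{1}{42216} - \frac{4785}{3731}} = \frac{1}{- \frac{201999829}{157507896}} = - \frac{157507896}{201999829}$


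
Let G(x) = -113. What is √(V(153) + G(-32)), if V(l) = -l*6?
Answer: I*√1031 ≈ 32.109*I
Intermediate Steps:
V(l) = -6*l
√(V(153) + G(-32)) = √(-6*153 - 113) = √(-918 - 113) = √(-1031) = I*√1031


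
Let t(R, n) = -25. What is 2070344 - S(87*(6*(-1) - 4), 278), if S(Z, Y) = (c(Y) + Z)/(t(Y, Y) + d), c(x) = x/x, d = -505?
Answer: 1097281451/530 ≈ 2.0703e+6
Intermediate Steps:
c(x) = 1
S(Z, Y) = -1/530 - Z/530 (S(Z, Y) = (1 + Z)/(-25 - 505) = (1 + Z)/(-530) = (1 + Z)*(-1/530) = -1/530 - Z/530)
2070344 - S(87*(6*(-1) - 4), 278) = 2070344 - (-1/530 - 87*(6*(-1) - 4)/530) = 2070344 - (-1/530 - 87*(-6 - 4)/530) = 2070344 - (-1/530 - 87*(-10)/530) = 2070344 - (-1/530 - 1/530*(-870)) = 2070344 - (-1/530 + 87/53) = 2070344 - 1*869/530 = 2070344 - 869/530 = 1097281451/530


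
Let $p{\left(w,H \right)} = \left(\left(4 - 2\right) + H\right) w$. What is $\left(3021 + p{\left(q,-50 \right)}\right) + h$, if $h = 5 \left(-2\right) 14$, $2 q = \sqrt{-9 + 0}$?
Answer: $2881 - 72 i \approx 2881.0 - 72.0 i$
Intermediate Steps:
$q = \frac{3 i}{2}$ ($q = \frac{\sqrt{-9 + 0}}{2} = \frac{\sqrt{-9}}{2} = \frac{3 i}{2} \approx 1.5 i$)
$h = -140$ ($h = \left(-10\right) 14 = -140$)
$p{\left(w,H \right)} = w \left(2 + H\right)$ ($p{\left(w,H \right)} = \left(2 + H\right) w = w \left(2 + H\right)$)
$\left(3021 + p{\left(q,-50 \right)}\right) + h = \left(3021 + \frac{3 i}{2} \left(2 - 50\right)\right) - 140 = \left(3021 + \frac{3 i}{2} \left(-48\right)\right) - 140 = \left(3021 - 72 i\right) - 140 = 2881 - 72 i$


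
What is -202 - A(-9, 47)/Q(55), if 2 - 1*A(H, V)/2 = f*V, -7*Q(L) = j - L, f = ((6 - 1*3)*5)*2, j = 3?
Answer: 2302/13 ≈ 177.08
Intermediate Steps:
f = 30 (f = ((6 - 3)*5)*2 = (3*5)*2 = 15*2 = 30)
Q(L) = -3/7 + L/7 (Q(L) = -(3 - L)/7 = -3/7 + L/7)
A(H, V) = 4 - 60*V
-202 - A(-9, 47)/Q(55) = -202 - (4 - 60*47)/(-3/7 + (⅐)*55) = -202 - (4 - 2820)/(-3/7 + 55/7) = -202 - (-2816)/52/7 = -202 - (-2816)*7/52 = -202 - 1*(-4928/13) = -202 + 4928/13 = 2302/13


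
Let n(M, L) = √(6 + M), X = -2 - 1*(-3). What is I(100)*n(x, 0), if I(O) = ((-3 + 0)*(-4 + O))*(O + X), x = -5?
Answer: -29088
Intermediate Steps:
X = 1 (X = -2 + 3 = 1)
I(O) = (1 + O)*(12 - 3*O) (I(O) = ((-3 + 0)*(-4 + O))*(O + 1) = (-3*(-4 + O))*(1 + O) = (12 - 3*O)*(1 + O) = (1 + O)*(12 - 3*O))
I(100)*n(x, 0) = (12 - 3*100² + 9*100)*√(6 - 5) = (12 - 3*10000 + 900)*√1 = (12 - 30000 + 900)*1 = -29088*1 = -29088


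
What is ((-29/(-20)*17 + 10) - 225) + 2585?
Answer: 47893/20 ≈ 2394.6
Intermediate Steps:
((-29/(-20)*17 + 10) - 225) + 2585 = ((-29*(-1/20)*17 + 10) - 225) + 2585 = (((29/20)*17 + 10) - 225) + 2585 = ((493/20 + 10) - 225) + 2585 = (693/20 - 225) + 2585 = -3807/20 + 2585 = 47893/20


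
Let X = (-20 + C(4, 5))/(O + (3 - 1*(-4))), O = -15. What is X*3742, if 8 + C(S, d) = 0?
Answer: 13097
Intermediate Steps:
C(S, d) = -8 (C(S, d) = -8 + 0 = -8)
X = 7/2 (X = (-20 - 8)/(-15 + (3 - 1*(-4))) = -28/(-15 + (3 + 4)) = -28/(-15 + 7) = -28/(-8) = -28*(-1/8) = 7/2 ≈ 3.5000)
X*3742 = (7/2)*3742 = 13097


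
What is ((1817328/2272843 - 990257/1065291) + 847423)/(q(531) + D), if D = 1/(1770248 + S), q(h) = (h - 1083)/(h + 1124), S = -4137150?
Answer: -8037410508341729558521780760/3163425416644604705967 ≈ -2.5407e+6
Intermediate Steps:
q(h) = (-1083 + h)/(1124 + h)
D = -1/2366902 (D = 1/(1770248 - 4137150) = 1/(-2366902) = -1/2366902 ≈ -4.2249e-7)
((1817328/2272843 - 990257/1065291) + 847423)/(q(531) + D) = ((1817328/2272843 - 990257/1065291) + 847423)/((-1083 + 531)/(1124 + 531) - 1/2366902) = ((1817328*(1/2272843) - 990257*1/1065291) + 847423)/(-552/1655 - 1/2366902) = ((1817328/2272843 - 990257/1065291) + 847423)/((1/1655)*(-552) - 1/2366902) = (-314715528203/2421239192313 + 847423)/(-552/1655 - 1/2366902) = 2051813465351931196/(2421239192313*(-1306531559/3917222810)) = (2051813465351931196/2421239192313)*(-3917222810/1306531559) = -8037410508341729558521780760/3163425416644604705967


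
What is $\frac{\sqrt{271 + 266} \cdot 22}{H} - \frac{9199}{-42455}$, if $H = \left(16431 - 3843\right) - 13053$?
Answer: $\frac{9199}{42455} - \frac{22 \sqrt{537}}{465} \approx -0.87969$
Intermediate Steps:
$H = -465$ ($H = 12588 - 13053 = -465$)
$\frac{\sqrt{271 + 266} \cdot 22}{H} - \frac{9199}{-42455} = \frac{\sqrt{271 + 266} \cdot 22}{-465} - \frac{9199}{-42455} = \sqrt{537} \cdot 22 \left(- \frac{1}{465}\right) - - \frac{9199}{42455} = 22 \sqrt{537} \left(- \frac{1}{465}\right) + \frac{9199}{42455} = - \frac{22 \sqrt{537}}{465} + \frac{9199}{42455} = \frac{9199}{42455} - \frac{22 \sqrt{537}}{465}$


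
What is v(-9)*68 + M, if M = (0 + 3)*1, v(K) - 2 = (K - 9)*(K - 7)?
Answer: 19723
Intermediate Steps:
v(K) = 2 + (-9 + K)*(-7 + K) (v(K) = 2 + (K - 9)*(K - 7) = 2 + (-9 + K)*(-7 + K))
M = 3 (M = 3*1 = 3)
v(-9)*68 + M = (65 + (-9)² - 16*(-9))*68 + 3 = (65 + 81 + 144)*68 + 3 = 290*68 + 3 = 19720 + 3 = 19723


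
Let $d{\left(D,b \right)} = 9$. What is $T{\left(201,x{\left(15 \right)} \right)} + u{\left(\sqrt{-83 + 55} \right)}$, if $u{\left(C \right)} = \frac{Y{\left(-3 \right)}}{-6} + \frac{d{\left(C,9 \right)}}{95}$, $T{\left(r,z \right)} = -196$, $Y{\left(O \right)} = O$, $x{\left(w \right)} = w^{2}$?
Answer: $- \frac{37127}{190} \approx -195.41$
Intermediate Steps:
$u{\left(C \right)} = \frac{113}{190}$ ($u{\left(C \right)} = - \frac{3}{-6} + \frac{9}{95} = \left(-3\right) \left(- \frac{1}{6}\right) + 9 \cdot \frac{1}{95} = \frac{1}{2} + \frac{9}{95} = \frac{113}{190}$)
$T{\left(201,x{\left(15 \right)} \right)} + u{\left(\sqrt{-83 + 55} \right)} = -196 + \frac{113}{190} = - \frac{37127}{190}$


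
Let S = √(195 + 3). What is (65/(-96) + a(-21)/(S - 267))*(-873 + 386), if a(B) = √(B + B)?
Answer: 31655/96 + 974*I*√231/23697 + 43343*I*√42/23697 ≈ 329.74 + 12.478*I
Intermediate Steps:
S = 3*√22 (S = √198 = 3*√22 ≈ 14.071)
a(B) = √2*√B (a(B) = √(2*B) = √2*√B)
(65/(-96) + a(-21)/(S - 267))*(-873 + 386) = (65/(-96) + (√2*√(-21))/(3*√22 - 267))*(-873 + 386) = (65*(-1/96) + (√2*(I*√21))/(-267 + 3*√22))*(-487) = (-65/96 + (I*√42)/(-267 + 3*√22))*(-487) = (-65/96 + I*√42/(-267 + 3*√22))*(-487) = 31655/96 - 487*I*√42/(-267 + 3*√22)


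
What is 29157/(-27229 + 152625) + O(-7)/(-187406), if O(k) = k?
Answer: 2732537257/11749981388 ≈ 0.23256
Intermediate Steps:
29157/(-27229 + 152625) + O(-7)/(-187406) = 29157/(-27229 + 152625) - 7/(-187406) = 29157/125396 - 7*(-1/187406) = 29157*(1/125396) + 7/187406 = 29157/125396 + 7/187406 = 2732537257/11749981388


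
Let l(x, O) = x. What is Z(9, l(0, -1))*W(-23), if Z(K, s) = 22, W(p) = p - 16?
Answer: -858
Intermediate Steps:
W(p) = -16 + p
Z(9, l(0, -1))*W(-23) = 22*(-16 - 23) = 22*(-39) = -858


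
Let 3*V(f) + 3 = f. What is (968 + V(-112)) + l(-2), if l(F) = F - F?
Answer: 2789/3 ≈ 929.67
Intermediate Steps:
V(f) = -1 + f/3
l(F) = 0
(968 + V(-112)) + l(-2) = (968 + (-1 + (1/3)*(-112))) + 0 = (968 + (-1 - 112/3)) + 0 = (968 - 115/3) + 0 = 2789/3 + 0 = 2789/3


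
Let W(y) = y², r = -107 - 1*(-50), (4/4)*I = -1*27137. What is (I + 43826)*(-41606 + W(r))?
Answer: -640139973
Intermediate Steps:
I = -27137 (I = -1*27137 = -27137)
r = -57 (r = -107 + 50 = -57)
(I + 43826)*(-41606 + W(r)) = (-27137 + 43826)*(-41606 + (-57)²) = 16689*(-41606 + 3249) = 16689*(-38357) = -640139973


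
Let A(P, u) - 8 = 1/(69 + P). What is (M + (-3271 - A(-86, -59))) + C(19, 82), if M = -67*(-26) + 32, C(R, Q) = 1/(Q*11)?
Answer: -23076751/15334 ≈ -1504.9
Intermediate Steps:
A(P, u) = 8 + 1/(69 + P)
C(R, Q) = 1/(11*Q)
M = 1774 (M = 1742 + 32 = 1774)
(M + (-3271 - A(-86, -59))) + C(19, 82) = (1774 + (-3271 - (553 + 8*(-86))/(69 - 86))) + (1/11)/82 = (1774 + (-3271 - (553 - 688)/(-17))) + (1/11)*(1/82) = (1774 + (-3271 - (-1)*(-135)/17)) + 1/902 = (1774 + (-3271 - 1*135/17)) + 1/902 = (1774 + (-3271 - 135/17)) + 1/902 = (1774 - 55742/17) + 1/902 = -25584/17 + 1/902 = -23076751/15334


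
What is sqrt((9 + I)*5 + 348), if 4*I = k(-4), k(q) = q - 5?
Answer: sqrt(1527)/2 ≈ 19.538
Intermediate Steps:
k(q) = -5 + q
I = -9/4 (I = (-5 - 4)/4 = (1/4)*(-9) = -9/4 ≈ -2.2500)
sqrt((9 + I)*5 + 348) = sqrt((9 - 9/4)*5 + 348) = sqrt((27/4)*5 + 348) = sqrt(135/4 + 348) = sqrt(1527/4) = sqrt(1527)/2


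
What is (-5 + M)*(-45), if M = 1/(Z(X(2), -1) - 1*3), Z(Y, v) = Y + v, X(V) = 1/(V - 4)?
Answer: 235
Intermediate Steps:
X(V) = 1/(-4 + V)
M = -2/9 (M = 1/((1/(-4 + 2) - 1) - 1*3) = 1/((1/(-2) - 1) - 3) = 1/((-½ - 1) - 3) = 1/(-3/2 - 3) = 1/(-9/2) = -2/9 ≈ -0.22222)
(-5 + M)*(-45) = (-5 - 2/9)*(-45) = -47/9*(-45) = 235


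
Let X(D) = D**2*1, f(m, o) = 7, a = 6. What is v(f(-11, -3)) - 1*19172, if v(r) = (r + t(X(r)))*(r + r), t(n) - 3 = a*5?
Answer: -18612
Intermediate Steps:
X(D) = D**2
t(n) = 33 (t(n) = 3 + 6*5 = 3 + 30 = 33)
v(r) = 2*r*(33 + r) (v(r) = (r + 33)*(r + r) = (33 + r)*(2*r) = 2*r*(33 + r))
v(f(-11, -3)) - 1*19172 = 2*7*(33 + 7) - 1*19172 = 2*7*40 - 19172 = 560 - 19172 = -18612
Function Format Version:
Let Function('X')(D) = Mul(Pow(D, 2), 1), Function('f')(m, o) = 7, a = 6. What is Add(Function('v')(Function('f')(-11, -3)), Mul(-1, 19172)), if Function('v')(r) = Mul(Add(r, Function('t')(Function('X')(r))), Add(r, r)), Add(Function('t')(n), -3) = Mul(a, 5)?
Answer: -18612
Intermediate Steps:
Function('X')(D) = Pow(D, 2)
Function('t')(n) = 33 (Function('t')(n) = Add(3, Mul(6, 5)) = Add(3, 30) = 33)
Function('v')(r) = Mul(2, r, Add(33, r)) (Function('v')(r) = Mul(Add(r, 33), Add(r, r)) = Mul(Add(33, r), Mul(2, r)) = Mul(2, r, Add(33, r)))
Add(Function('v')(Function('f')(-11, -3)), Mul(-1, 19172)) = Add(Mul(2, 7, Add(33, 7)), Mul(-1, 19172)) = Add(Mul(2, 7, 40), -19172) = Add(560, -19172) = -18612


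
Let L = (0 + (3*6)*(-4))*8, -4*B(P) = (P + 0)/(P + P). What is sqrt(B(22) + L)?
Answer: I*sqrt(9218)/4 ≈ 24.003*I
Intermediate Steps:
B(P) = -1/8 (B(P) = -(P + 0)/(4*(P + P)) = -P/(4*(2*P)) = -P*1/(2*P)/4 = -1/4*1/2 = -1/8)
L = -576 (L = (0 + 18*(-4))*8 = (0 - 72)*8 = -72*8 = -576)
sqrt(B(22) + L) = sqrt(-1/8 - 576) = sqrt(-4609/8) = I*sqrt(9218)/4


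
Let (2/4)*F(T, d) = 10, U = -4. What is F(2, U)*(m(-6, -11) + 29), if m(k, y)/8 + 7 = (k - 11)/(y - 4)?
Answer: -1076/3 ≈ -358.67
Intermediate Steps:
m(k, y) = -56 + 8*(-11 + k)/(-4 + y) (m(k, y) = -56 + 8*((k - 11)/(y - 4)) = -56 + 8*((-11 + k)/(-4 + y)) = -56 + 8*(-11 + k)/(-4 + y))
F(T, d) = 20 (F(T, d) = 2*10 = 20)
F(2, U)*(m(-6, -11) + 29) = 20*(8*(17 - 6 - 7*(-11))/(-4 - 11) + 29) = 20*(8*(17 - 6 + 77)/(-15) + 29) = 20*(8*(-1/15)*88 + 29) = 20*(-704/15 + 29) = 20*(-269/15) = -1076/3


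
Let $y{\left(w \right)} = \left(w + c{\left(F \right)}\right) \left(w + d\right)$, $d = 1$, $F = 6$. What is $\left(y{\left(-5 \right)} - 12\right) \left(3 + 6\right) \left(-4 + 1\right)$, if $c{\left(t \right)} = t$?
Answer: $432$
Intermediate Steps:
$y{\left(w \right)} = \left(1 + w\right) \left(6 + w\right)$ ($y{\left(w \right)} = \left(w + 6\right) \left(w + 1\right) = \left(6 + w\right) \left(1 + w\right) = \left(1 + w\right) \left(6 + w\right)$)
$\left(y{\left(-5 \right)} - 12\right) \left(3 + 6\right) \left(-4 + 1\right) = \left(\left(6 + \left(-5\right)^{2} + 7 \left(-5\right)\right) - 12\right) \left(3 + 6\right) \left(-4 + 1\right) = \left(\left(6 + 25 - 35\right) - 12\right) 9 \left(-3\right) = \left(-4 - 12\right) \left(-27\right) = \left(-16\right) \left(-27\right) = 432$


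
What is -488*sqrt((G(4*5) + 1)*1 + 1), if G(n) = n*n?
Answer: -488*sqrt(402) ≈ -9784.4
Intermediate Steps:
G(n) = n**2
-488*sqrt((G(4*5) + 1)*1 + 1) = -488*sqrt(((4*5)**2 + 1)*1 + 1) = -488*sqrt((20**2 + 1)*1 + 1) = -488*sqrt((400 + 1)*1 + 1) = -488*sqrt(401*1 + 1) = -488*sqrt(401 + 1) = -488*sqrt(402)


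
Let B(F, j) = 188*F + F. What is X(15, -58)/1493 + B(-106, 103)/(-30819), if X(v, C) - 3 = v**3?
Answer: 44672448/15337589 ≈ 2.9126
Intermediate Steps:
B(F, j) = 189*F
X(v, C) = 3 + v**3
X(15, -58)/1493 + B(-106, 103)/(-30819) = (3 + 15**3)/1493 + (189*(-106))/(-30819) = (3 + 3375)*(1/1493) - 20034*(-1/30819) = 3378*(1/1493) + 6678/10273 = 3378/1493 + 6678/10273 = 44672448/15337589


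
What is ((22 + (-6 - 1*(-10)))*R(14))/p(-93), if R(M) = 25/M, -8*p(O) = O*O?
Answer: -2600/60543 ≈ -0.042945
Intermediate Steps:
p(O) = -O**2/8 (p(O) = -O*O/8 = -O**2/8)
((22 + (-6 - 1*(-10)))*R(14))/p(-93) = ((22 + (-6 - 1*(-10)))*(25/14))/((-1/8*(-93)**2)) = ((22 + (-6 + 10))*(25*(1/14)))/((-1/8*8649)) = ((22 + 4)*(25/14))/(-8649/8) = (26*(25/14))*(-8/8649) = (325/7)*(-8/8649) = -2600/60543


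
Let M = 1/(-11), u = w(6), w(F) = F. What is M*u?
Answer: -6/11 ≈ -0.54545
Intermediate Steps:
u = 6
M = -1/11 ≈ -0.090909
M*u = -1/11*6 = -6/11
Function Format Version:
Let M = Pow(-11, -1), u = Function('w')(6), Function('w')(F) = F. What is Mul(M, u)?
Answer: Rational(-6, 11) ≈ -0.54545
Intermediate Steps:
u = 6
M = Rational(-1, 11) ≈ -0.090909
Mul(M, u) = Mul(Rational(-1, 11), 6) = Rational(-6, 11)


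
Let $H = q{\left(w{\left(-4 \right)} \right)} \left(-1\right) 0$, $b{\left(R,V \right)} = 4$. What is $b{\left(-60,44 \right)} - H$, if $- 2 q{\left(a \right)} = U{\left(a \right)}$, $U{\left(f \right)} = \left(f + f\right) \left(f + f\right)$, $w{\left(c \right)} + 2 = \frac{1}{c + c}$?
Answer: $4$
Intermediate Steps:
$w{\left(c \right)} = -2 + \frac{1}{2 c}$ ($w{\left(c \right)} = -2 + \frac{1}{c + c} = -2 + \frac{1}{2 c}$)
$U{\left(f \right)} = 4 f^{2}$ ($U{\left(f \right)} = 2 f 2 f = 4 f^{2}$)
$q{\left(a \right)} = - 2 a^{2}$ ($q{\left(a \right)} = - \frac{4 a^{2}}{2} = - 2 a^{2}$)
$H = 0$ ($H = - 2 \left(-2 + \frac{1}{2 \left(-4\right)}\right)^{2} \left(-1\right) 0 = - 2 \left(-2 + \frac{1}{2} \left(- \frac{1}{4}\right)\right)^{2} \left(-1\right) 0 = - 2 \left(-2 - \frac{1}{8}\right)^{2} \left(-1\right) 0 = - 2 \left(- \frac{17}{8}\right)^{2} \left(-1\right) 0 = \left(-2\right) \frac{289}{64} \left(-1\right) 0 = \left(- \frac{289}{32}\right) \left(-1\right) 0 = \frac{289}{32} \cdot 0 = 0$)
$b{\left(-60,44 \right)} - H = 4 - 0 = 4 + 0 = 4$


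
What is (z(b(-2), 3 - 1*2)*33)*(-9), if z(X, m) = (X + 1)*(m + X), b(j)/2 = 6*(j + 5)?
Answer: -406593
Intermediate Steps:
b(j) = 60 + 12*j (b(j) = 2*(6*(j + 5)) = 2*(6*(5 + j)) = 2*(30 + 6*j) = 60 + 12*j)
z(X, m) = (1 + X)*(X + m)
(z(b(-2), 3 - 1*2)*33)*(-9) = (((60 + 12*(-2)) + (3 - 1*2) + (60 + 12*(-2))**2 + (60 + 12*(-2))*(3 - 1*2))*33)*(-9) = (((60 - 24) + (3 - 2) + (60 - 24)**2 + (60 - 24)*(3 - 2))*33)*(-9) = ((36 + 1 + 36**2 + 36*1)*33)*(-9) = ((36 + 1 + 1296 + 36)*33)*(-9) = (1369*33)*(-9) = 45177*(-9) = -406593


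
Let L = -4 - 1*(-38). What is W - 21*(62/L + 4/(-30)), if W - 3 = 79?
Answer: 3953/85 ≈ 46.506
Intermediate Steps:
L = 34 (L = -4 + 38 = 34)
W = 82 (W = 3 + 79 = 82)
W - 21*(62/L + 4/(-30)) = 82 - 21*(62/34 + 4/(-30)) = 82 - 21*(62*(1/34) + 4*(-1/30)) = 82 - 21*(31/17 - 2/15) = 82 - 21*431/255 = 82 - 3017/85 = 3953/85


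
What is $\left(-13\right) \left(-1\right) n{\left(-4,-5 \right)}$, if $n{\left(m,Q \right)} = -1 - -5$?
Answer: $52$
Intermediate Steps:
$n{\left(m,Q \right)} = 4$ ($n{\left(m,Q \right)} = -1 + 5 = 4$)
$\left(-13\right) \left(-1\right) n{\left(-4,-5 \right)} = \left(-13\right) \left(-1\right) 4 = 13 \cdot 4 = 52$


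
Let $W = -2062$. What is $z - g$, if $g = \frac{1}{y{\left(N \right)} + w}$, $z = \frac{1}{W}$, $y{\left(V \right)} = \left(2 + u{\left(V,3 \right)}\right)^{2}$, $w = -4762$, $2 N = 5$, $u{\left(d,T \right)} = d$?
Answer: $- \frac{10719}{39109954} \approx -0.00027407$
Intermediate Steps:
$N = \frac{5}{2}$ ($N = \frac{1}{2} \cdot 5 = \frac{5}{2} \approx 2.5$)
$y{\left(V \right)} = \left(2 + V\right)^{2}$
$z = - \frac{1}{2062}$ ($z = \frac{1}{-2062} = - \frac{1}{2062} \approx -0.00048497$)
$g = - \frac{4}{18967}$ ($g = \frac{1}{\left(2 + \frac{5}{2}\right)^{2} - 4762} = \frac{1}{\left(\frac{9}{2}\right)^{2} - 4762} = \frac{1}{\frac{81}{4} - 4762} = \frac{1}{- \frac{18967}{4}} = - \frac{4}{18967} \approx -0.00021089$)
$z - g = - \frac{1}{2062} - - \frac{4}{18967} = - \frac{1}{2062} + \frac{4}{18967} = - \frac{10719}{39109954}$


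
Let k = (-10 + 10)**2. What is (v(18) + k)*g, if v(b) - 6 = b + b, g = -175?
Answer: -7350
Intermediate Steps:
v(b) = 6 + 2*b (v(b) = 6 + (b + b) = 6 + 2*b)
k = 0 (k = 0**2 = 0)
(v(18) + k)*g = ((6 + 2*18) + 0)*(-175) = ((6 + 36) + 0)*(-175) = (42 + 0)*(-175) = 42*(-175) = -7350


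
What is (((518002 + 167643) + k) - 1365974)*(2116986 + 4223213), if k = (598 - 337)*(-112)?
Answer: -4498757942639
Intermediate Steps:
k = -29232 (k = 261*(-112) = -29232)
(((518002 + 167643) + k) - 1365974)*(2116986 + 4223213) = (((518002 + 167643) - 29232) - 1365974)*(2116986 + 4223213) = ((685645 - 29232) - 1365974)*6340199 = (656413 - 1365974)*6340199 = -709561*6340199 = -4498757942639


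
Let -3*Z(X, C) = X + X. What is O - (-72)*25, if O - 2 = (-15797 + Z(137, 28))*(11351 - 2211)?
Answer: -435652694/3 ≈ -1.4522e+8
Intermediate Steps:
Z(X, C) = -2*X/3 (Z(X, C) = -(X + X)/3 = -2*X/3)
O = -435658094/3 (O = 2 + (-15797 - ⅔*137)*(11351 - 2211) = 2 + (-15797 - 274/3)*9140 = 2 - 47665/3*9140 = 2 - 435658100/3 = -435658094/3 ≈ -1.4522e+8)
O - (-72)*25 = -435658094/3 - (-72)*25 = -435658094/3 - 1*(-1800) = -435658094/3 + 1800 = -435652694/3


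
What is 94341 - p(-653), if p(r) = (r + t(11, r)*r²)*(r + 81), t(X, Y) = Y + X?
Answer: -156587897791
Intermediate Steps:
t(X, Y) = X + Y
p(r) = (81 + r)*(r + r²*(11 + r)) (p(r) = (r + (11 + r)*r²)*(r + 81) = (r + r²*(11 + r))*(81 + r) = (81 + r)*(r + r²*(11 + r)))
94341 - p(-653) = 94341 - (-653)*(81 + (-653)³ + 92*(-653)² + 892*(-653)) = 94341 - (-653)*(81 - 278445077 + 92*426409 - 582476) = 94341 - (-653)*(81 - 278445077 + 39229628 - 582476) = 94341 - (-653)*(-239797844) = 94341 - 1*156587992132 = 94341 - 156587992132 = -156587897791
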